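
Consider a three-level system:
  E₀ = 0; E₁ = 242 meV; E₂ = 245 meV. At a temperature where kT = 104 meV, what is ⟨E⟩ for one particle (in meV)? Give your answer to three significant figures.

Eᵢ/kT = 0, 2.3269, 2.3558.
Z = Σ e^(−Eᵢ/kT) = e^(−0) + e^(−2.3269) + e^(−2.3558) = 1.0000 + 0.097598 + 0.094818 = 1.1924.
⟨E⟩ = Σ Eᵢ e^(−Eᵢ/kT) / Z = (0·1.0000 + 242·0.097598 + 245·0.094818) / 1.1924 = 39.3 meV.

39.3 meV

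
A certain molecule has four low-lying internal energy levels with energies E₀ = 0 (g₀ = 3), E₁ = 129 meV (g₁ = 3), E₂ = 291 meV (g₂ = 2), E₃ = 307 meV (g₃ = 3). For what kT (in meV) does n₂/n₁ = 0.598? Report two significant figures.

1500 meV

n₂/n₁ = (g₂/g₁) exp[−(E₂−E₁)/kT] = 0.598.
⇒ (E₂−E₁)/kT = ln((2/3)/0.598) = ln(1.115) = 0.1089.
kT = 162 meV / 0.1089 = 1500 meV.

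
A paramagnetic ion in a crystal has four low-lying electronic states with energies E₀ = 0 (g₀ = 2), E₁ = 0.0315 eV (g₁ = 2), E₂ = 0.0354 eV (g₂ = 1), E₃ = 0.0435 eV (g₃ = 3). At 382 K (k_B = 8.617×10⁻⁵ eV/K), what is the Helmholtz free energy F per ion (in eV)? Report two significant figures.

-0.045 eV

k_BT = 8.617×10⁻⁵ × 382 K = 0.03292 eV.
Eᵢ/kT = 0, 0.9569, 1.075, 1.321.
Z = Σ gᵢe^(−Eᵢ/kT) = 2·e^(−0) + 2·e^(−0.9569) + 1·e^(−1.075) + 3·e^(−1.321) = 2.000 + 0.7682 + 0.3413 + 0.8006 = 3.910.
F = −kT ln Z = −0.03292 × ln(3.910) = −0.03292 × 1.364 = -0.045 eV.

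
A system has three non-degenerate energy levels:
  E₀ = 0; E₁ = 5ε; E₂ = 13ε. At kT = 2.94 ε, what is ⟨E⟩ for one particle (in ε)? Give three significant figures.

Eᵢ/kT = 0, 1.7007, 4.4218.
Z = Σ e^(−Eᵢ/kT) = e^(−0) + e^(−1.7007) + e^(−4.4218) = 1.0000 + 0.18256 + 0.012013 = 1.1946.
⟨E⟩ = Σ Eᵢ e^(−Eᵢ/kT) / Z = (0·1.0000 + 5·0.18256 + 13·0.012013) / 1.1946 = 0.895 ε.

0.895 ε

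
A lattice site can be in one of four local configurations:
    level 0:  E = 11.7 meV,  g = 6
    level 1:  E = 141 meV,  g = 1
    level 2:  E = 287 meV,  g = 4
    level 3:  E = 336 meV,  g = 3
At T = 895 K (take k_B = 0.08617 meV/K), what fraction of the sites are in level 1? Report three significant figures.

0.0295

k_BT = 0.08617 × 895 K = 77.122 meV.
Eᵢ/kT = 0.15171, 1.8283, 3.7214, 4.3567.
Z = Σ gᵢe^(−Eᵢ/kT) = 6·e^(−0.15171) + 1·e^(−1.8283) + 4·e^(−3.7214) + 3·e^(−4.3567) = 5.1554 + 0.16069 + 0.096800 + 0.038462 = 5.4514.
P₁ = g₁ e^(−E₁/kT) / Z = 0.16069/5.4514 = 0.0295.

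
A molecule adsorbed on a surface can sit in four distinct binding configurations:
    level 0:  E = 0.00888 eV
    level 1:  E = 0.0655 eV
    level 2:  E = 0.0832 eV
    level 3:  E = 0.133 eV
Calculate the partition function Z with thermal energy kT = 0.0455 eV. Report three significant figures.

Z = 1.27

Eᵢ/kT = 0.19516, 1.4396, 1.8286, 2.9231.
Z = Σ e^(−Eᵢ/kT) = e^(−0.19516) + e^(−1.4396) + e^(−1.8286) + e^(−2.9231) = 0.82270 + 0.23702 + 0.16064 + 0.053767 = 1.2741.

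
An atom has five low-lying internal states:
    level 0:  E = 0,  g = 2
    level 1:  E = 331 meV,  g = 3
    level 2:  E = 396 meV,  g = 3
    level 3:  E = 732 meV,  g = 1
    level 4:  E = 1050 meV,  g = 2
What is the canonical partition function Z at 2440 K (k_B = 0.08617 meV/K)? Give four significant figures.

k_BT = 0.08617 × 2440 K = 210.255 meV.
Eᵢ/kT = 0, 1.57428, 1.88343, 3.48149, 4.99394.
Z = Σ gᵢe^(−Eᵢ/kT) = 2·e^(−0) + 3·e^(−1.57428) + 3·e^(−1.88343) + 1·e^(−3.48149) + 2·e^(−4.99394) = 2.00000 + 0.621470 + 0.456203 + 0.0307615 + 0.0135578 = 3.12199.

Z = 3.122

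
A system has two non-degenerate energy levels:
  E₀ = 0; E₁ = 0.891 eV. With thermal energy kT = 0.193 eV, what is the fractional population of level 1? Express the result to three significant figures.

Eᵢ/kT = 0, 4.6166.
Z = Σ e^(−Eᵢ/kT) = e^(−0) + e^(−4.6166) = 1.0000 + 0.0098864 = 1.0099.
P₁ = e^(−E₁/kT) / Z = 0.0098864/1.0099 = 0.00979.

0.00979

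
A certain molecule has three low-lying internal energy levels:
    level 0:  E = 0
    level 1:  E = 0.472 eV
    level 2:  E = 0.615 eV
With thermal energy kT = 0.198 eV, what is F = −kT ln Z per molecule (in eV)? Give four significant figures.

Eᵢ/kT = 0, 2.38384, 3.10606.
Z = Σ e^(−Eᵢ/kT) = e^(−0) + e^(−2.38384) + e^(−3.10606) = 1.00000 + 0.0921959 + 0.0447770 = 1.13697.
F = −kT ln Z = −0.198 × ln(1.13697) = −0.198 × 0.128367 = -0.02542 eV.

-0.02542 eV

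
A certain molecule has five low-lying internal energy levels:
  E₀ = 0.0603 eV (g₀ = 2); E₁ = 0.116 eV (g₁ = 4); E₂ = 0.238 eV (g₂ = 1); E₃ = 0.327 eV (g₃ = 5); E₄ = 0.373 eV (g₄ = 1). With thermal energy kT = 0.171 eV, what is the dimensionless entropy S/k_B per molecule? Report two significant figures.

2.4

Eᵢ/kT = 0.3526, 0.6784, 1.392, 1.912, 2.181.
Z = Σ gᵢe^(−Eᵢ/kT) = 2·e^(−0.3526) + 4·e^(−0.6784) + 1·e^(−1.392) + 5·e^(−1.912) + 1·e^(−2.181) = 1.406 + 2.030 + 0.2486 + 0.7389 + 0.1129 = 4.536.
⟨E⟩ = Σ EᵢPᵢ = 0.1462 eV.
S/k_B = ln Z + ⟨E⟩/kT = ln(4.536) + 0.1462/0.171 = 1.512 + 0.8550 = 2.4.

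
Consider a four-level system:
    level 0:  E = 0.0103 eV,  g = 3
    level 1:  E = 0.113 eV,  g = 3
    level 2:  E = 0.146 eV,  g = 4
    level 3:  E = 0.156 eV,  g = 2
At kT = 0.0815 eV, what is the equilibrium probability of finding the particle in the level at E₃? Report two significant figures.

Eᵢ/kT = 0.1264, 1.387, 1.791, 1.914.
Z = Σ gᵢe^(−Eᵢ/kT) = 3·e^(−0.1264) + 3·e^(−1.387) + 4·e^(−1.791) + 2·e^(−1.914) = 2.644 + 0.7495 + 0.6672 + 0.2950 = 4.356.
P₃ = g₃ e^(−E₃/kT) / Z = 0.2950/4.356 = 0.068.

0.068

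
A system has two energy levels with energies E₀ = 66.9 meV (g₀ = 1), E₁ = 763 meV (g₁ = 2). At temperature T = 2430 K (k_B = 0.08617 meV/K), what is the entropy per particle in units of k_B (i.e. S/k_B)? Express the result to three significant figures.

k_BT = 0.08617 × 2430 K = 209.39 meV.
Eᵢ/kT = 0.31950, 3.6439.
Z = Σ gᵢe^(−Eᵢ/kT) = 1·e^(−0.31950) + 2·e^(−3.6439) = 0.72651 + 0.052300 = 0.77881.
⟨E⟩ = Σ EᵢPᵢ = 113.65 meV.
S/k_B = ln Z + ⟨E⟩/kT = ln(0.77881) + 113.65/209.39 = -0.24999 + 0.54277 = 0.293.

0.293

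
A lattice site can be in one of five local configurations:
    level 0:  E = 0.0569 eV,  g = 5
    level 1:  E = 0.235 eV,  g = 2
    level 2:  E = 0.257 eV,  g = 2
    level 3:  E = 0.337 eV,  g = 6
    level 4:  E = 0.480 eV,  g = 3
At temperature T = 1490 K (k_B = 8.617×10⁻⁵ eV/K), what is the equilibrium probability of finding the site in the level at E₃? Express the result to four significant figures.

0.1009

k_BT = 8.617×10⁻⁵ × 1490 K = 0.128393 eV.
Eᵢ/kT = 0.443171, 1.83032, 2.00167, 2.62475, 3.73852.
Z = Σ gᵢe^(−Eᵢ/kT) = 5·e^(−0.443171) + 2·e^(−1.83032) + 2·e^(−2.00167) + 6·e^(−2.62475) + 3·e^(−3.73852) = 3.20999 + 0.320724 + 0.270219 + 0.434747 + 0.0713679 = 4.30705.
P₃ = g₃ e^(−E₃/kT) / Z = 0.434747/4.30705 = 0.1009.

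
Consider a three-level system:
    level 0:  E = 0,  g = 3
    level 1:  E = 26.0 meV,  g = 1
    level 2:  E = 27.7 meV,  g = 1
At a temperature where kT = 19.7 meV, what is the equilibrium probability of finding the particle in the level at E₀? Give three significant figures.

Eᵢ/kT = 0, 1.3198, 1.4061.
Z = Σ gᵢe^(−Eᵢ/kT) = 3·e^(−0) + 1·e^(−1.3198) + 1·e^(−1.4061) = 3.0000 + 0.26719 + 0.24510 = 3.5123.
P₀ = g₀ e^(−E₀/kT) / Z = 3.0000/3.5123 = 0.854.

0.854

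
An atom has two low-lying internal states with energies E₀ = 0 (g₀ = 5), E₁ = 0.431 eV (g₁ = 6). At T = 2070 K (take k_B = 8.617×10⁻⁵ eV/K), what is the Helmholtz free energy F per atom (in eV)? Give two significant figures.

k_BT = 8.617×10⁻⁵ × 2070 K = 0.1784 eV.
Eᵢ/kT = 0, 2.416.
Z = Σ gᵢe^(−Eᵢ/kT) = 5·e^(−0) + 6·e^(−2.416) = 5.000 + 0.5357 = 5.536.
F = −kT ln Z = −0.1784 × ln(5.536) = −0.1784 × 1.711 = -0.31 eV.

-0.31 eV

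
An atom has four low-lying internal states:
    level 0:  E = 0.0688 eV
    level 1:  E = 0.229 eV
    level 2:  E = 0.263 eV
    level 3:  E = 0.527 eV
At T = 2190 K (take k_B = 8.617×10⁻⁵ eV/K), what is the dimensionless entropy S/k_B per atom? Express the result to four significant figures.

1.132

k_BT = 8.617×10⁻⁵ × 2190 K = 0.188712 eV.
Eᵢ/kT = 0.364577, 1.21349, 1.39366, 2.79262.
Z = Σ e^(−Eᵢ/kT) = e^(−0.364577) + e^(−1.21349) + e^(−1.39366) + e^(−2.79262) = 0.694490 + 0.297158 + 0.248165 + 0.0612605 = 1.30107.
⟨E⟩ = Σ EᵢPᵢ = 0.164005 eV.
S/k_B = ln Z + ⟨E⟩/kT = ln(1.30107) + 0.164005/0.188712 = 0.263187 + 0.869076 = 1.132.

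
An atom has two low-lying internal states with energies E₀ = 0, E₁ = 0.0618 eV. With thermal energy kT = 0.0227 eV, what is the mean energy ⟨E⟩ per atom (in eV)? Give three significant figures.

Eᵢ/kT = 0, 2.7225.
Z = Σ e^(−Eᵢ/kT) = e^(−0) + e^(−2.7225) = 1.0000 + 0.065710 = 1.0657.
⟨E⟩ = Σ Eᵢ e^(−Eᵢ/kT) / Z = (0·1.0000 + 0.0618·0.065710) / 1.0657 = 0.00381 eV.

0.00381 eV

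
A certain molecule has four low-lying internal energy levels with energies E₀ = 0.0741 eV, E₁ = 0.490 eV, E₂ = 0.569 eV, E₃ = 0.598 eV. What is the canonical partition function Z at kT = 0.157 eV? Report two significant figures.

Z = 0.72

Eᵢ/kT = 0.4720, 3.121, 3.624, 3.809.
Z = Σ e^(−Eᵢ/kT) = e^(−0.4720) + e^(−3.121) + e^(−3.624) + e^(−3.809) = 0.6238 + 0.04411 + 0.02668 + 0.02217 = 0.7168.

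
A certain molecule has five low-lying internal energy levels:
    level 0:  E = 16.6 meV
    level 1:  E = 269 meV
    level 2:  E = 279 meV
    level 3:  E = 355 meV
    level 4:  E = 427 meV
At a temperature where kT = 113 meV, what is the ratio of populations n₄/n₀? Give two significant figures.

0.026

n₄/n₀ = exp[−(E₄−E₀)/kT] = exp(−(410.4 meV)/(113 meV)) = exp(-3.632) = 0.026.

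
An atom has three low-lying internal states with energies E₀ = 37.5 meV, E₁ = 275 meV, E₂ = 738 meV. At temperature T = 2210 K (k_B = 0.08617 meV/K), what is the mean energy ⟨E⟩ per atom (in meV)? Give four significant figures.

k_BT = 0.08617 × 2210 K = 190.436 meV.
Eᵢ/kT = 0.196917, 1.44405, 3.87532.
Z = Σ e^(−Eᵢ/kT) = e^(−0.196917) + e^(−1.44405) + e^(−3.87532) = 0.821259 + 0.235970 + 0.0207477 = 1.07798.
⟨E⟩ = Σ Eᵢ e^(−Eᵢ/kT) / Z = (37.5·0.821259 + 275·0.235970 + 738·0.0207477) / 1.07798 = 103.0 meV.

103.0 meV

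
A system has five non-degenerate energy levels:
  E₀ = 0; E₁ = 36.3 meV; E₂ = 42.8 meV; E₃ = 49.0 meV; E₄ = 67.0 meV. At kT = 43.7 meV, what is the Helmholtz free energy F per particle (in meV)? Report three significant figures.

-37.4 meV

Eᵢ/kT = 0, 0.83066, 0.97941, 1.1213, 1.5332.
Z = Σ e^(−Eᵢ/kT) = e^(−0) + e^(−0.83066) + e^(−0.97941) + e^(−1.1213) + e^(−1.5332) = 1.0000 + 0.43576 + 0.37553 + 0.32586 + 0.21584 = 2.3530.
F = −kT ln Z = −43.7 × ln(2.3530) = −43.7 × 0.85569 = -37.4 meV.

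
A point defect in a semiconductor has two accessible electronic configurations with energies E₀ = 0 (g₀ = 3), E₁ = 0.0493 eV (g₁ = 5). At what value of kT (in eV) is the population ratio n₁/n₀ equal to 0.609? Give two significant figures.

n₁/n₀ = (g₁/g₀) exp[−(E₁−E₀)/kT] = 0.609.
⇒ (E₁−E₀)/kT = ln((5/3)/0.609) = ln(2.737) = 1.007.
kT = 0.0493 eV / 1.007 = 0.049 eV.

0.049 eV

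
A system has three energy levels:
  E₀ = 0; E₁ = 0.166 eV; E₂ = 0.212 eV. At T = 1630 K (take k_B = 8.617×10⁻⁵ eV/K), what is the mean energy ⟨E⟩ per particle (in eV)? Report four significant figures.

k_BT = 8.617×10⁻⁵ × 1630 K = 0.140457 eV.
Eᵢ/kT = 0, 1.18186, 1.50936.
Z = Σ e^(−Eᵢ/kT) = e^(−0) + e^(−1.18186) + e^(−1.50936) = 1.00000 + 0.306708 + 0.221051 = 1.52776.
⟨E⟩ = Σ Eᵢ e^(−Eᵢ/kT) / Z = (0·1.00000 + 0.166·0.306708 + 0.212·0.221051) / 1.52776 = 0.06400 eV.

0.06400 eV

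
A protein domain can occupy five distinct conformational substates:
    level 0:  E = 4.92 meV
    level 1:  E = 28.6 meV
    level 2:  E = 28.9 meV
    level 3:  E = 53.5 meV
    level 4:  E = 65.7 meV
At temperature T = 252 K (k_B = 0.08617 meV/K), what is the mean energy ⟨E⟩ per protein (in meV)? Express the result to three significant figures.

18.4 meV

k_BT = 0.08617 × 252 K = 21.715 meV.
Eᵢ/kT = 0.22657, 1.3171, 1.3309, 2.4637, 3.0256.
Z = Σ e^(−Eᵢ/kT) = e^(−0.22657) + e^(−1.3171) + e^(−1.3309) + e^(−2.4637) + e^(−3.0256) = 0.79726 + 0.26791 + 0.26424 + 0.085119 + 0.048529 = 1.4631.
⟨E⟩ = Σ Eᵢ e^(−Eᵢ/kT) / Z = (4.92·0.79726 + 28.6·0.26791 + 28.9·0.26424 + 53.5·0.085119 + 65.7·0.048529) / 1.4631 = 18.4 meV.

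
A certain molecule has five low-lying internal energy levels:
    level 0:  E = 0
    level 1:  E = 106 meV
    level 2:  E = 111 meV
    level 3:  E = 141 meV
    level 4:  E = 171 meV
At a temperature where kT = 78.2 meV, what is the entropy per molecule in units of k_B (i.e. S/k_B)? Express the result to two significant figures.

1.3

Eᵢ/kT = 0, 1.355, 1.419, 1.803, 2.187.
Z = Σ e^(−Eᵢ/kT) = e^(−0) + e^(−1.355) + e^(−1.419) + e^(−1.803) + e^(−2.187) = 1.000 + 0.2579 + 0.2420 + 0.1648 + 0.1123 = 1.777.
⟨E⟩ = Σ EᵢPᵢ = 54.38 meV.
S/k_B = ln Z + ⟨E⟩/kT = ln(1.777) + 54.38/78.2 = 0.5749 + 0.6954 = 1.3.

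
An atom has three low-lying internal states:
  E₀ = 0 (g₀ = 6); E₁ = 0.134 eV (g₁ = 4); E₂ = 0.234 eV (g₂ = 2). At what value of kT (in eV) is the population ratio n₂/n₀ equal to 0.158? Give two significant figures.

0.31 eV

n₂/n₀ = (g₂/g₀) exp[−(E₂−E₀)/kT] = 0.158.
⇒ (E₂−E₀)/kT = ln((2/6)/0.158) = ln(2.110) = 0.7467.
kT = 0.234 eV / 0.7467 = 0.31 eV.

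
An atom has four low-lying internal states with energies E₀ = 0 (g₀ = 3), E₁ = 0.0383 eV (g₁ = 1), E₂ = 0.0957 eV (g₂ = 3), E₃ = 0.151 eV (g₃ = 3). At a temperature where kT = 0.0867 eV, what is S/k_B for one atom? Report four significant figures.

Eᵢ/kT = 0, 0.441753, 1.10381, 1.74164.
Z = Σ gᵢe^(−Eᵢ/kT) = 3·e^(−0) + 1·e^(−0.441753) + 3·e^(−1.10381) + 3·e^(−1.74164) = 3.00000 + 0.642908 + 0.994816 + 0.525698 = 5.16342.
⟨E⟩ = Σ EᵢPᵢ = 0.0385806 eV.
S/k_B = ln Z + ⟨E⟩/kT = ln(5.16342) + 0.0385806/0.0867 = 1.64160 + 0.444990 = 2.087.

2.087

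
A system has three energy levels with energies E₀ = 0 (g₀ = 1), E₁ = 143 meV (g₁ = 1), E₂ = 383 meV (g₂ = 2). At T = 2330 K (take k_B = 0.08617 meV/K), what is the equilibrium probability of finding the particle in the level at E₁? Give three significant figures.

k_BT = 0.08617 × 2330 K = 200.78 meV.
Eᵢ/kT = 0, 0.71222, 1.9076.
Z = Σ gᵢe^(−Eᵢ/kT) = 1·e^(−0) + 1·e^(−0.71222) + 2·e^(−1.9076) = 1.0000 + 0.49055 + 0.29687 = 1.7874.
P₁ = g₁ e^(−E₁/kT) / Z = 0.49055/1.7874 = 0.274.

0.274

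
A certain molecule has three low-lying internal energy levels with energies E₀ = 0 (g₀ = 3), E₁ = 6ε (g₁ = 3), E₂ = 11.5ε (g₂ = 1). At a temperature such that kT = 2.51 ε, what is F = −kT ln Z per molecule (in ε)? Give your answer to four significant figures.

-2.985 ε

Eᵢ/kT = 0, 2.39044, 4.58167.
Z = Σ gᵢe^(−Eᵢ/kT) = 3·e^(−0) + 3·e^(−2.39044) + 1·e^(−4.58167) = 3.00000 + 0.274768 + 0.0102378 = 3.28501.
F = −kT ln Z = −2.51 × ln(3.28501) = −2.51 × 1.18937 = -2.985 ε.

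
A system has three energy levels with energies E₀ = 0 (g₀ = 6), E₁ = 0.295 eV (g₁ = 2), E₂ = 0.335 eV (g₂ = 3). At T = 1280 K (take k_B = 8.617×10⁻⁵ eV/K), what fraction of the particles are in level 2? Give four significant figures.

0.02291

k_BT = 8.617×10⁻⁵ × 1280 K = 0.110298 eV.
Eᵢ/kT = 0, 2.67457, 3.03723.
Z = Σ gᵢe^(−Eᵢ/kT) = 6·e^(−0) + 2·e^(−2.67457) + 3·e^(−3.03723) = 6.00000 + 0.137873 + 0.143903 = 6.28178.
P₂ = g₂ e^(−E₂/kT) / Z = 0.143903/6.28178 = 0.02291.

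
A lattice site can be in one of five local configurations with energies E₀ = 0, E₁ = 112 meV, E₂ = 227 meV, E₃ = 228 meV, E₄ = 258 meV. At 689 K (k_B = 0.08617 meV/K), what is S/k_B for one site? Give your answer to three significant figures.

0.610

k_BT = 0.08617 × 689 K = 59.371 meV.
Eᵢ/kT = 0, 1.8864, 3.8234, 3.8403, 4.3456.
Z = Σ e^(−Eᵢ/kT) = e^(−0) + e^(−1.8864) + e^(−3.8234) + e^(−3.8403) + e^(−4.3456) = 1.0000 + 0.15162 + 0.021853 + 0.021487 + 0.012964 = 1.2079.
⟨E⟩ = Σ EᵢPᵢ = 24.990 meV.
S/k_B = ln Z + ⟨E⟩/kT = ln(1.2079) + 24.990/59.371 = 0.18888 + 0.42091 = 0.610.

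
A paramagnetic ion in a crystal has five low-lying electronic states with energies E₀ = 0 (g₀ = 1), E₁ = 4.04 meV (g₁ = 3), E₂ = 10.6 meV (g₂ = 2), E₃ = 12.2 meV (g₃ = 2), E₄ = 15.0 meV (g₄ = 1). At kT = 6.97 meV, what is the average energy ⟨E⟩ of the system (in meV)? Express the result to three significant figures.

Eᵢ/kT = 0, 0.57963, 1.5208, 1.7504, 2.1521.
Z = Σ gᵢe^(−Eᵢ/kT) = 1·e^(−0) + 3·e^(−0.57963) + 2·e^(−1.5208) + 2·e^(−1.7504) + 1·e^(−2.1521) = 1.0000 + 1.6803 + 0.43707 + 0.34741 + 0.11624 = 3.5810.
⟨E⟩ = Σ Eᵢ gᵢe^(−Eᵢ/kT) / Z = (0·1.0000 + 4.04·1.6803 + 10.6·0.43707 + 12.2·0.34741 + 15.0·0.11624) / 3.5810 = 4.86 meV.

4.86 meV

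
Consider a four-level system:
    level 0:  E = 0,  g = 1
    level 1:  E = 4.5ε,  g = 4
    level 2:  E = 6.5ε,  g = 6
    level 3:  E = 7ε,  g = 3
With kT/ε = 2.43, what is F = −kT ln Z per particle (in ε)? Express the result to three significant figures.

-1.93 ε

Eᵢ/kT = 0, 1.8519, 2.6749, 2.8807.
Z = Σ gᵢe^(−Eᵢ/kT) = 1·e^(−0) + 4·e^(−1.8519) + 6·e^(−2.6749) + 3·e^(−2.8807) = 1.0000 + 0.62775 + 0.41348 + 0.16829 = 2.2095.
F = −kT ln Z = −2.43 × ln(2.2095) = −2.43 × 0.79277 = -1.93 ε.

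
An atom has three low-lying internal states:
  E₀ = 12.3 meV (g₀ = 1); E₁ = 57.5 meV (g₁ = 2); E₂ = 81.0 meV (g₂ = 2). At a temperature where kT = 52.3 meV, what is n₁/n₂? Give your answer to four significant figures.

1.567

n₁/n₂ = (g₁/g₂) exp[−(E₁−E₂)/kT] = (2/2) × exp(−(-23.5 meV)/(52.3 meV)) = (2/2) × exp(0.449331) = 1.567.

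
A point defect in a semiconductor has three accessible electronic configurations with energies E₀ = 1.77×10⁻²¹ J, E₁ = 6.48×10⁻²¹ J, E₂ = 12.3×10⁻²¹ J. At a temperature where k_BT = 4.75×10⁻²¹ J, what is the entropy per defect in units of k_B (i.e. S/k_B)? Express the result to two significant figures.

Eᵢ/kT = 0.3726, 1.364, 2.589.
Z = Σ e^(−Eᵢ/kT) = e^(−0.3726) + e^(−1.364) + e^(−2.589) = 0.6889 + 0.2556 + 0.07510 = 1.020.
⟨E⟩ = Σ EᵢPᵢ = 3.725 ×10⁻²¹ J.
S/k_B = ln Z + ⟨E⟩/kT = ln(1.020) + 3.725/4.75 = 0.01980 + 0.7842 = 0.80.

0.80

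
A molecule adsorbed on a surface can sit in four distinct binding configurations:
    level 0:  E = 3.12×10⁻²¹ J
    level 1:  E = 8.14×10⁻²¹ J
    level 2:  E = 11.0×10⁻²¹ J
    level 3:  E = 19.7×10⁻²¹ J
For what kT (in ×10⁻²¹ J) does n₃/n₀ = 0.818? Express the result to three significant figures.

82.5 ×10⁻²¹ J

n₃/n₀ = exp[−(E₃−E₀)/kT] = 0.818.
⇒ (E₃−E₀)/kT = ln(1/0.818) = ln(1.2225) = 0.20090.
kT = 16.58 ×10⁻²¹ J / 0.20090 = 82.5 ×10⁻²¹ J.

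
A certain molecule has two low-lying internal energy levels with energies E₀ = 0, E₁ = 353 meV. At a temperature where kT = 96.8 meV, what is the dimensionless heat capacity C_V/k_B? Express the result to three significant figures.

0.329

Eᵢ/kT = 0, 3.6467.
Z = Σ e^(−Eᵢ/kT) = e^(−0) + e^(−3.6467) = 1.0000 + 0.026077 = 1.0261.
⟨E⟩ = 8.9710 meV, ⟨E²⟩ = 3166.8 meV².
C_V/k_B = (⟨E²⟩ − ⟨E⟩²)/(kT)² = (3166.8 − 80.479)/9370.2 = 0.329.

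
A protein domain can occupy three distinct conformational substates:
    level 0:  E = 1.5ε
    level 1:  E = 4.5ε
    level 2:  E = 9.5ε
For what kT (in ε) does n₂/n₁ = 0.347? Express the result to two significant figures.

n₂/n₁ = exp[−(E₂−E₁)/kT] = 0.347.
⇒ (E₂−E₁)/kT = ln(1/0.347) = ln(2.882) = 1.058.
kT = 5.0ε / 1.058 = 4.7 ε.

4.7 ε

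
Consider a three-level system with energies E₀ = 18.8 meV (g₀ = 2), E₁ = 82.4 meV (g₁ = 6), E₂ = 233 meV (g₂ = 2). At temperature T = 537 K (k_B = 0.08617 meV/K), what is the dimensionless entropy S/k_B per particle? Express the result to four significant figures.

k_BT = 0.08617 × 537 K = 46.2733 meV.
Eᵢ/kT = 0.406282, 1.78072, 5.03530.
Z = Σ gᵢe^(−Eᵢ/kT) = 2·e^(−0.406282) + 6·e^(−1.78072) + 2·e^(−5.03530) = 1.33224 + 1.01110 + 0.0130085 = 2.35635.
⟨E⟩ = Σ EᵢPᵢ = 47.2730 meV.
S/k_B = ln Z + ⟨E⟩/kT = ln(2.35635) + 47.2730/46.2733 = 0.857114 + 1.02160 = 1.879.

1.879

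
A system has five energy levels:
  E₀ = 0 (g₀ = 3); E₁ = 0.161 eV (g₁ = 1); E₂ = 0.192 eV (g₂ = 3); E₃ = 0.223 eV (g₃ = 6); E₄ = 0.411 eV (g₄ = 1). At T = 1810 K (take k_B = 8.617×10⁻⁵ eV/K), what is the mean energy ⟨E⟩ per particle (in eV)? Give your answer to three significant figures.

0.100 eV

k_BT = 8.617×10⁻⁵ × 1810 K = 0.15597 eV.
Eᵢ/kT = 0, 1.0322, 1.2310, 1.4298, 2.6351.
Z = Σ gᵢe^(−Eᵢ/kT) = 3·e^(−0) + 1·e^(−1.0322) + 3·e^(−1.2310) + 6·e^(−1.4298) + 1·e^(−2.6351) = 3.0000 + 0.35622 + 0.87600 + 1.4361 + 0.071712 = 5.7400.
⟨E⟩ = Σ Eᵢ gᵢe^(−Eᵢ/kT) / Z = (0·3.0000 + 0.161·0.35622 + 0.192·0.87600 + 0.223·1.4361 + 0.411·0.071712) / 5.7400 = 0.100 eV.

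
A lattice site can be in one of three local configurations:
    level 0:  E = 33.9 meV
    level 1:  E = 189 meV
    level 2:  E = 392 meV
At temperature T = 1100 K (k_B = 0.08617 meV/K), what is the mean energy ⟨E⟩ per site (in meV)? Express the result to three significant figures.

65.4 meV

k_BT = 0.08617 × 1100 K = 94.787 meV.
Eᵢ/kT = 0.35764, 1.9939, 4.1356.
Z = Σ e^(−Eᵢ/kT) = e^(−0.35764) + e^(−1.9939) + e^(−4.1356) = 0.69932 + 0.13616 + 0.015993 = 0.85147.
⟨E⟩ = Σ Eᵢ e^(−Eᵢ/kT) / Z = (33.9·0.69932 + 189·0.13616 + 392·0.015993) / 0.85147 = 65.4 meV.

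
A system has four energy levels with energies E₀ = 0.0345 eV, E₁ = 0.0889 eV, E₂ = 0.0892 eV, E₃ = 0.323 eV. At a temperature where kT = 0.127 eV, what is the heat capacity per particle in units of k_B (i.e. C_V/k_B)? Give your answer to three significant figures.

0.212

Eᵢ/kT = 0.27165, 0.70000, 0.70236, 2.5433.
Z = Σ e^(−Eᵢ/kT) = e^(−0.27165) + e^(−0.70000) + e^(−0.70236) + e^(−2.5433) = 0.76212 + 0.49659 + 0.49541 + 0.078607 = 1.8327.
⟨E⟩ = 0.076401 eV, ⟨E²⟩ = 0.0092620 eV².
C_V/k_B = (⟨E²⟩ − ⟨E⟩²)/(kT)² = (0.0092620 − 0.0058371)/0.016129 = 0.212.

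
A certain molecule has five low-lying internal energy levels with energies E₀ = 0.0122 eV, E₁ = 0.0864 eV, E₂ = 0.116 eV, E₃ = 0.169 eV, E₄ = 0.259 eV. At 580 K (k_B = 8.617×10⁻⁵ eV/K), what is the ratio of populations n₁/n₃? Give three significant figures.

5.22

k_BT = 8.617×10⁻⁵ × 580 K = 0.049979 eV.
n₁/n₃ = exp[−(E₁−E₃)/kT] = exp(−(-0.0826 eV)/(0.049979 eV)) = exp(1.6527) = 5.22.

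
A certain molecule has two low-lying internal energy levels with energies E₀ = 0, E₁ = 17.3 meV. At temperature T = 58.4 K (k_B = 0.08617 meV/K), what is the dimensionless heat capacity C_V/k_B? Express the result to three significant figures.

0.357

k_BT = 0.08617 × 58.4 K = 5.0323 meV.
Eᵢ/kT = 0, 3.4378.
Z = Σ e^(−Eᵢ/kT) = e^(−0) + e^(−3.4378) = 1.0000 + 0.032135 = 1.0321.
⟨E⟩ = 0.53864 meV, ⟨E²⟩ = 9.3186 meV².
C_V/k_B = (⟨E²⟩ − ⟨E⟩²)/(kT)² = (9.3186 − 0.29013)/25.324 = 0.357.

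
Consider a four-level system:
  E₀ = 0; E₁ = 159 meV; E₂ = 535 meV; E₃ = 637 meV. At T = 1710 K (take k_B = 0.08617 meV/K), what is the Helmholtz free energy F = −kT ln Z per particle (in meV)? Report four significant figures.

-47.42 meV

k_BT = 0.08617 × 1710 K = 147.351 meV.
Eᵢ/kT = 0, 1.07906, 3.63079, 4.32301.
Z = Σ e^(−Eᵢ/kT) = e^(−0) + e^(−1.07906) + e^(−3.63079) + e^(−4.32301) = 1.00000 + 0.339915 + 0.0264952 + 0.0132599 = 1.37967.
F = −kT ln Z = −147.351 × ln(1.37967) = −147.351 × 0.321844 = -47.42 meV.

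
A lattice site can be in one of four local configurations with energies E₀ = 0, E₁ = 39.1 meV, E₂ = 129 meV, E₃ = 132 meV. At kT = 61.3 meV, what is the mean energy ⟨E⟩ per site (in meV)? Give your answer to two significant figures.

29 meV

Eᵢ/kT = 0, 0.6378, 2.104, 2.153.
Z = Σ e^(−Eᵢ/kT) = e^(−0) + e^(−0.6378) + e^(−2.104) + e^(−2.153) = 1.000 + 0.5285 + 0.1220 + 0.1161 = 1.767.
⟨E⟩ = Σ Eᵢ e^(−Eᵢ/kT) / Z = (0·1.000 + 39.1·0.5285 + 129·0.1220 + 132·0.1161) / 1.767 = 29 meV.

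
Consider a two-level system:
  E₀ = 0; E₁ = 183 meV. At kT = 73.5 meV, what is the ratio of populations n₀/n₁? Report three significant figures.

12.1

n₀/n₁ = exp[−(E₀−E₁)/kT] = exp(−(-183 meV)/(73.5 meV)) = exp(2.4898) = 12.1.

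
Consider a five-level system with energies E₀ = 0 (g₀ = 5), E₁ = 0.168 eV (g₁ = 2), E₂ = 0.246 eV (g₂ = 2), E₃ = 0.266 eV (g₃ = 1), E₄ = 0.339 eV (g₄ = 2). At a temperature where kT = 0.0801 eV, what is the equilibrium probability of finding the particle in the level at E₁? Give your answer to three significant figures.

Eᵢ/kT = 0, 2.0974, 3.0712, 3.3208, 4.2322.
Z = Σ gᵢe^(−Eᵢ/kT) = 5·e^(−0) + 2·e^(−2.0974) + 2·e^(−3.0712) + 1·e^(−3.3208) + 2·e^(−4.2322) = 5.0000 + 0.24555 + 0.092731 + 0.036124 + 0.029041 = 5.4034.
P₁ = g₁ e^(−E₁/kT) / Z = 0.24555/5.4034 = 0.0454.

0.0454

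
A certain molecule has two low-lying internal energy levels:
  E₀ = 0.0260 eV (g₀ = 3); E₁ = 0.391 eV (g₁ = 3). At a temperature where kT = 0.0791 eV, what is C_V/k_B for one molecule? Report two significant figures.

Eᵢ/kT = 0.3287, 4.943.
Z = Σ gᵢe^(−Eᵢ/kT) = 3·e^(−0.3287) + 3·e^(−4.943) = 2.160 + 0.02140 = 2.181.
⟨E⟩ = 0.02959 eV, ⟨E²⟩ = 0.002170 eV².
C_V/k_B = (⟨E²⟩ − ⟨E⟩²)/(kT)² = (0.002170 − 0.0008756)/0.006257 = 0.21.

0.21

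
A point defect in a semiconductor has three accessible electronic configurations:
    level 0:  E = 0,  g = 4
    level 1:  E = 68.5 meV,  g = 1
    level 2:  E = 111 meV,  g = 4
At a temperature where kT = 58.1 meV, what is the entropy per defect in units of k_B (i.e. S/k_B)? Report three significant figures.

1.89

Eᵢ/kT = 0, 1.1790, 1.9105.
Z = Σ gᵢe^(−Eᵢ/kT) = 4·e^(−0) + 1·e^(−1.1790) + 4·e^(−1.9105) = 4.0000 + 0.30759 + 0.59203 = 4.8996.
⟨E⟩ = Σ EᵢPᵢ = 17.713 meV.
S/k_B = ln Z + ⟨E⟩/kT = ln(4.8996) + 17.713/58.1 = 1.5892 + 0.30487 = 1.89.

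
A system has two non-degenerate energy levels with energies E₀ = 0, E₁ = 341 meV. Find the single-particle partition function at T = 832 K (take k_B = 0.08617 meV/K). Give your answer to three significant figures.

Z = 1.01

k_BT = 0.08617 × 832 K = 71.693 meV.
Eᵢ/kT = 0, 4.7564.
Z = Σ e^(−Eᵢ/kT) = e^(−0) + e^(−4.7564) = 1.0000 + 0.0085965 = 1.0086.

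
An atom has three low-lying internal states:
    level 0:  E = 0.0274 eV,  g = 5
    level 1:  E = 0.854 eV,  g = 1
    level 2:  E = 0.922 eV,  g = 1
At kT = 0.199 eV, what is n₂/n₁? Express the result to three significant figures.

n₂/n₁ = (g₂/g₁) exp[−(E₂−E₁)/kT] = (1/1) × exp(−(0.068 eV)/(0.199 eV)) = (1/1) × exp(-0.34171) = 0.711.

0.711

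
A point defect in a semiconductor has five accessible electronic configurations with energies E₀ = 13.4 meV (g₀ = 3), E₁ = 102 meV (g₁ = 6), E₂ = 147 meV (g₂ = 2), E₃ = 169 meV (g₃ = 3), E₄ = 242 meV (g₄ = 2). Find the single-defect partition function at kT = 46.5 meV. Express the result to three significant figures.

Z = 3.09

Eᵢ/kT = 0.28817, 2.1935, 3.1613, 3.6344, 5.2043.
Z = Σ gᵢe^(−Eᵢ/kT) = 3·e^(−0.28817) + 6·e^(−2.1935) + 2·e^(−3.1613) + 3·e^(−3.6344) + 2·e^(−5.2043) = 2.2489 + 0.66915 + 0.084741 + 0.079199 + 0.010986 = 3.0930.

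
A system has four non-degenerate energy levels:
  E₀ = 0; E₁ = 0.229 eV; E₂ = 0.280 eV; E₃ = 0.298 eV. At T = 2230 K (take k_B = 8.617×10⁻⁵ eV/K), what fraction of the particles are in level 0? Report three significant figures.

0.572

k_BT = 8.617×10⁻⁵ × 2230 K = 0.19216 eV.
Eᵢ/kT = 0, 1.1917, 1.4571, 1.5508.
Z = Σ e^(−Eᵢ/kT) = e^(−0) + e^(−1.1917) + e^(−1.4571) + e^(−1.5508) = 1.0000 + 0.30370 + 0.23291 + 0.21208 = 1.7487.
P₀ = e^(−E₀/kT) / Z = 1.0000/1.7487 = 0.572.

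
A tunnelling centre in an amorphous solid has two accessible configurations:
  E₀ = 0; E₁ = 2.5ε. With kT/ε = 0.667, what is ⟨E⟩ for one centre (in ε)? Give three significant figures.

0.0575 ε

Eᵢ/kT = 0, 3.7481.
Z = Σ e^(−Eᵢ/kT) = e^(−0) + e^(−3.7481) = 1.0000 + 0.023562 = 1.0236.
⟨E⟩ = Σ Eᵢ e^(−Eᵢ/kT) / Z = (0·1.0000 + 2.5·0.023562) / 1.0236 = 0.0575 ε.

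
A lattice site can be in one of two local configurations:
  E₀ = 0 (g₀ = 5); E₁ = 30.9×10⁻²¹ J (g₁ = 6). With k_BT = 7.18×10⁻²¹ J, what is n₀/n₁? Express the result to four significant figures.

61.64

n₀/n₁ = (g₀/g₁) exp[−(E₀−E₁)/kT] = (5/6) × exp(−(-30.9 ×10⁻²¹ J)/(7.18 ×10⁻²¹ J)) = (5/6) × exp(4.30362) = 61.64.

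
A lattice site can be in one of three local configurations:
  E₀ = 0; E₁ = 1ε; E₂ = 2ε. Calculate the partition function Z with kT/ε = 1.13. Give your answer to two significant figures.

Eᵢ/kT = 0, 0.8850, 1.770.
Z = Σ e^(−Eᵢ/kT) = e^(−0) + e^(−0.8850) + e^(−1.770) = 1.000 + 0.4127 + 0.1703 = 1.583.

Z = 1.6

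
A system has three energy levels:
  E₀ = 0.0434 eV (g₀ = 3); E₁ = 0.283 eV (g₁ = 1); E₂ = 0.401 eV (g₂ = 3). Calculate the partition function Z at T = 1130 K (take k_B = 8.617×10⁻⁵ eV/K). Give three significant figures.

k_BT = 8.617×10⁻⁵ × 1130 K = 0.097372 eV.
Eᵢ/kT = 0.44571, 2.9064, 4.1182.
Z = Σ gᵢe^(−Eᵢ/kT) = 3·e^(−0.44571) + 1·e^(−2.9064) + 3·e^(−4.1182) = 1.9211 + 0.054672 + 0.048821 = 2.0246.

Z = 2.02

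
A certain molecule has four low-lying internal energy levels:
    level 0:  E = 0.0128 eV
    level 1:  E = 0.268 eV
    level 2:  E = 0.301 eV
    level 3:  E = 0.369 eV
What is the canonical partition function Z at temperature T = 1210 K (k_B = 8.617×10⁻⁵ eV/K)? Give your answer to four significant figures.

Z = 1.046

k_BT = 8.617×10⁻⁵ × 1210 K = 0.104266 eV.
Eᵢ/kT = 0.122763, 2.57035, 2.88685, 3.53903.
Z = Σ e^(−Eᵢ/kT) = e^(−0.122763) + e^(−2.57035) + e^(−2.88685) + e^(−3.53903) = 0.884473 + 0.0765088 + 0.0557516 + 0.0290415 = 1.04577.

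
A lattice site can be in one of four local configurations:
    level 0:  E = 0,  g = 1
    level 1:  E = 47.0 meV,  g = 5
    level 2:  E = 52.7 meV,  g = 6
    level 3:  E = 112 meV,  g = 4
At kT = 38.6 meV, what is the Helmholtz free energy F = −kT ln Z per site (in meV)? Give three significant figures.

Eᵢ/kT = 0, 1.2176, 1.3653, 2.9016.
Z = Σ gᵢe^(−Eᵢ/kT) = 1·e^(−0) + 5·e^(−1.2176) + 6·e^(−1.3653) + 4·e^(−2.9016) = 1.0000 + 1.4797 + 1.5318 + 0.21974 = 4.2312.
F = −kT ln Z = −38.6 × ln(4.2312) = −38.6 × 1.4425 = -55.7 meV.

-55.7 meV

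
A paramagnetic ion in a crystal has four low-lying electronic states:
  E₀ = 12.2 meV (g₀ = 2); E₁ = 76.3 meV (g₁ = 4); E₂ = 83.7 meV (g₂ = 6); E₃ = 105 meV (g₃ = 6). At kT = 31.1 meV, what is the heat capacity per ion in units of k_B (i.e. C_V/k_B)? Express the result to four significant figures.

Eᵢ/kT = 0.392283, 2.45338, 2.69132, 3.37621.
Z = Σ gᵢe^(−Eᵢ/kT) = 2·e^(−0.392283) + 4·e^(−2.45338) + 6·e^(−2.69132) + 6·e^(−3.37621) = 1.35103 + 0.344010 + 0.406748 + 0.205060 = 2.30685.
⟨E⟩ = 42.6151 meV, ⟨E²⟩ = 3170.62 meV².
C_V/k_B = (⟨E²⟩ − ⟨E⟩²)/(kT)² = (3170.62 − 1816.05)/967.210 = 1.400.

1.400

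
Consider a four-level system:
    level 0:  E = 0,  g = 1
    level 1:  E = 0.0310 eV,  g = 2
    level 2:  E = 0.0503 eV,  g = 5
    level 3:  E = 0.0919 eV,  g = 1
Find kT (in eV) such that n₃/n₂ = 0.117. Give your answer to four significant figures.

0.07759 eV

n₃/n₂ = (g₃/g₂) exp[−(E₃−E₂)/kT] = 0.117.
⇒ (E₃−E₂)/kT = ln((1/5)/0.117) = ln(1.70940) = 0.536142.
kT = 0.0416 eV / 0.536142 = 0.07759 eV.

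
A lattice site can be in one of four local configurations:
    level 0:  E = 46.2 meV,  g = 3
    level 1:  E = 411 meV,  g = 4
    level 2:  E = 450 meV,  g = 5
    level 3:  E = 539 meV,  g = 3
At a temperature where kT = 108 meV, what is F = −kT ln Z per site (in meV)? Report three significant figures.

-82.3 meV

Eᵢ/kT = 0.42778, 3.8056, 4.1667, 4.9907.
Z = Σ gᵢe^(−Eᵢ/kT) = 3·e^(−0.42778) + 4·e^(−3.8056) + 5·e^(−4.1667) + 3·e^(−4.9907) = 1.9559 + 0.088983 + 0.077517 + 0.020403 = 2.1428.
F = −kT ln Z = −108 × ln(2.1428) = −108 × 0.76211 = -82.3 meV.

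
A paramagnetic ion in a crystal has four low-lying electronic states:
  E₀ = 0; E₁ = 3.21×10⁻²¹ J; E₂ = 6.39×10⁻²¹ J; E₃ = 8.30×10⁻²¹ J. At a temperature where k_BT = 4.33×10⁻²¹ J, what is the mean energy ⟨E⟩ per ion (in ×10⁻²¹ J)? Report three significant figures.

2.27 ×10⁻²¹ J

Eᵢ/kT = 0, 0.74134, 1.4758, 1.9169.
Z = Σ e^(−Eᵢ/kT) = e^(−0) + e^(−0.74134) + e^(−1.4758) + e^(−1.9169) = 1.0000 + 0.47648 + 0.22860 + 0.14706 = 1.8521.
⟨E⟩ = Σ Eᵢ e^(−Eᵢ/kT) / Z = (0·1.0000 + 3.21·0.47648 + 6.39·0.22860 + 8.30·0.14706) / 1.8521 = 2.27 ×10⁻²¹ J.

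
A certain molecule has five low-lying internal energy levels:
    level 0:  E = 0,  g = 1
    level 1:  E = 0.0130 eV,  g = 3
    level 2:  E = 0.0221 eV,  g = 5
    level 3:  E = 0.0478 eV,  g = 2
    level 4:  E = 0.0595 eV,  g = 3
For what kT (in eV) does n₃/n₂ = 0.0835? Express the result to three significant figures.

n₃/n₂ = (g₃/g₂) exp[−(E₃−E₂)/kT] = 0.0835.
⇒ (E₃−E₂)/kT = ln((2/5)/0.0835) = ln(4.7904) = 1.5666.
kT = 0.0257 eV / 1.5666 = 0.0164 eV.

0.0164 eV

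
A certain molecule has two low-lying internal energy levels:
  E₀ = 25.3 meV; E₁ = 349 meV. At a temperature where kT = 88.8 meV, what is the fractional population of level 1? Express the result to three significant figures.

Eᵢ/kT = 0.28491, 3.9302.
Z = Σ e^(−Eᵢ/kT) = e^(−0.28491) + e^(−3.9302) = 0.75208 + 0.019640 = 0.77172.
P₁ = e^(−E₁/kT) / Z = 0.019640/0.77172 = 0.0254.

0.0254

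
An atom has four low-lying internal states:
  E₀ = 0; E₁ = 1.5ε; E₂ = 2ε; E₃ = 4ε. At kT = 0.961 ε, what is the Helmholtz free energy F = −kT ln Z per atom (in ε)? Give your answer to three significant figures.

Eᵢ/kT = 0, 1.5609, 2.0812, 4.1623.
Z = Σ e^(−Eᵢ/kT) = e^(−0) + e^(−1.5609) + e^(−2.0812) + e^(−4.1623) = 1.0000 + 0.20995 + 0.12478 + 0.015572 = 1.3503.
F = −kT ln Z = −0.961 × ln(1.3503) = −0.961 × 0.30033 = -0.289 ε.

-0.289 ε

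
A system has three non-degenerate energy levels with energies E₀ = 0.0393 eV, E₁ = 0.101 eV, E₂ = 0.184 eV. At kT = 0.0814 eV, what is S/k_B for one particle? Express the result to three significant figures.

0.894

Eᵢ/kT = 0.48280, 1.2408, 2.2604.
Z = Σ e^(−Eᵢ/kT) = e^(−0.48280) + e^(−1.2408) + e^(−2.2604) = 0.61705 + 0.28915 + 0.10431 = 1.0105.
⟨E⟩ = Σ EᵢPᵢ = 0.071892 eV.
S/k_B = ln Z + ⟨E⟩/kT = ln(1.0105) + 0.071892/0.0814 = 0.010445 + 0.88319 = 0.894.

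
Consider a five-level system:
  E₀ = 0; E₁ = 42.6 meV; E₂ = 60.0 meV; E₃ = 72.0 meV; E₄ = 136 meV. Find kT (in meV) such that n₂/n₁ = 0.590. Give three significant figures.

n₂/n₁ = exp[−(E₂−E₁)/kT] = 0.590.
⇒ (E₂−E₁)/kT = ln(1/0.590) = ln(1.6949) = 0.52762.
kT = 17.4 meV / 0.52762 = 33.0 meV.

33.0 meV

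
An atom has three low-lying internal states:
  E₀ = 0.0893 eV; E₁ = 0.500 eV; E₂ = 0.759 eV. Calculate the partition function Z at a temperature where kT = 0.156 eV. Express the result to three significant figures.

Eᵢ/kT = 0.57244, 3.2051, 4.8654.
Z = Σ e^(−Eᵢ/kT) = e^(−0.57244) + e^(−3.2051) + e^(−4.8654) = 0.56415 + 0.040555 + 0.0077087 = 0.61241.

Z = 0.612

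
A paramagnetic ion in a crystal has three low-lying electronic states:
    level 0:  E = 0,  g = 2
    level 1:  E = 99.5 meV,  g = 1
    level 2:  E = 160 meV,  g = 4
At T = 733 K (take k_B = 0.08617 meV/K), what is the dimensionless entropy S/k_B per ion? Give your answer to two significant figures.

1.4

k_BT = 0.08617 × 733 K = 63.16 meV.
Eᵢ/kT = 0, 1.575, 2.533.
Z = Σ gᵢe^(−Eᵢ/kT) = 2·e^(−0) + 1·e^(−1.575) + 4·e^(−2.533) = 2.000 + 0.2070 + 0.3177 = 2.525.
⟨E⟩ = Σ EᵢPᵢ = 28.29 meV.
S/k_B = ln Z + ⟨E⟩/kT = ln(2.525) + 28.29/63.16 = 0.9262 + 0.4479 = 1.4.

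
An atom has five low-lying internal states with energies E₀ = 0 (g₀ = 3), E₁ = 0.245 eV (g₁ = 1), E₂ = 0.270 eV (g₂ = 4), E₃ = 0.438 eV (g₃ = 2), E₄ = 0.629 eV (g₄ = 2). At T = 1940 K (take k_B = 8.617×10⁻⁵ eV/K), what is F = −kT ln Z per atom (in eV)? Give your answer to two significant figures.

-0.24 eV

k_BT = 8.617×10⁻⁵ × 1940 K = 0.1672 eV.
Eᵢ/kT = 0, 1.465, 1.615, 2.620, 3.762.
Z = Σ gᵢe^(−Eᵢ/kT) = 3·e^(−0) + 1·e^(−1.465) + 4·e^(−1.615) + 2·e^(−2.620) + 2·e^(−3.762) = 3.000 + 0.2311 + 0.7956 + 0.1456 + 0.04647 = 4.219.
F = −kT ln Z = −0.1672 × ln(4.219) = −0.1672 × 1.440 = -0.24 eV.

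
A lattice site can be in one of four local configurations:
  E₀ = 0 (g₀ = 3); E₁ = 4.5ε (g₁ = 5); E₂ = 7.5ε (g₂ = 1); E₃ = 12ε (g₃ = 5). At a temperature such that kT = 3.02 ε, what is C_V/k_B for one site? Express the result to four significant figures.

Eᵢ/kT = 0, 1.49007, 2.48344, 3.97351.
Z = Σ gᵢe^(−Eᵢ/kT) = 3·e^(−0) + 5·e^(−1.49007) + 1·e^(−2.48344) + 5·e^(−3.97351) = 3.00000 + 1.12678 + 0.0834556 + 0.0940365 = 4.30427.
⟨E⟩ = 1.58560 ε, ⟨E²⟩ = 9.53772 ε².
C_V/k_B = (⟨E²⟩ − ⟨E⟩²)/(kT)² = (9.53772 − 2.51413)/9.12040 = 0.7701.

0.7701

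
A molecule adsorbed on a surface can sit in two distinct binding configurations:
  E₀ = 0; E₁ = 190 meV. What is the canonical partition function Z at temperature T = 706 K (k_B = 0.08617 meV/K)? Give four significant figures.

Z = 1.044

k_BT = 0.08617 × 706 K = 60.8360 meV.
Eᵢ/kT = 0, 3.12315.
Z = Σ e^(−Eᵢ/kT) = e^(−0) + e^(−3.12315) = 1.00000 + 0.0440183 = 1.04402.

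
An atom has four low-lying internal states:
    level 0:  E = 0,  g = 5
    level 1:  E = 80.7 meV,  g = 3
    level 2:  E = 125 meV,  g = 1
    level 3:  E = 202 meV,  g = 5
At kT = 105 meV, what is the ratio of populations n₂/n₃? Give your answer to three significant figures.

n₂/n₃ = (g₂/g₃) exp[−(E₂−E₃)/kT] = (1/5) × exp(−(-77 meV)/(105 meV)) = (1/5) × exp(0.73333) = 0.416.

0.416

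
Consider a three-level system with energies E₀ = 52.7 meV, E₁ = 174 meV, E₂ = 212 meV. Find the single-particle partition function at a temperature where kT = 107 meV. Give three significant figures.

Z = 0.946

Eᵢ/kT = 0.49252, 1.6262, 1.9813.
Z = Σ e^(−Eᵢ/kT) = e^(−0.49252) + e^(−1.6262) + e^(−1.9813) = 0.61108 + 0.19668 + 0.13789 = 0.94565.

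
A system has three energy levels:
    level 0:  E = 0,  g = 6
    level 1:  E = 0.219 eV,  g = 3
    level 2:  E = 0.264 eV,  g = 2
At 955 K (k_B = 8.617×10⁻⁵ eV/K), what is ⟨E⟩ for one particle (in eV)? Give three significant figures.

k_BT = 8.617×10⁻⁵ × 955 K = 0.082292 eV.
Eᵢ/kT = 0, 2.6613, 3.2081.
Z = Σ gᵢe^(−Eᵢ/kT) = 6·e^(−0) + 3·e^(−2.6613) + 2·e^(−3.2081) = 6.0000 + 0.20957 + 0.080867 = 6.2904.
⟨E⟩ = Σ Eᵢ gᵢe^(−Eᵢ/kT) / Z = (0·6.0000 + 0.219·0.20957 + 0.264·0.080867) / 6.2904 = 0.0107 eV.

0.0107 eV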